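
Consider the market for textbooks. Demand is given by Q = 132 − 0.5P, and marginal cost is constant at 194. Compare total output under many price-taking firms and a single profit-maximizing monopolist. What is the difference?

Inverting demand: P = 264 − 2Q.
Under competition P = MC = 194, so Q = (264 − 194)/2 = 35.
A monopolist chooses Q where MR = MC. MR = 264 − 4Q; setting this equal to 194 gives Q = 17.5 and P = 229.
Change in total output: 17.5 − 35 = −17.5.

Total output falls by 17.5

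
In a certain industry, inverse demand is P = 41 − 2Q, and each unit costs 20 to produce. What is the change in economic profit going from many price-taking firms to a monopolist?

Competitive firms price at marginal cost: P = 20, giving Q = 10.5.
Profit = (20 − 20)·10.5 = 0.
A monopolist chooses Q where MR = MC. MR = 41 − 4Q; setting this equal to 20 gives Q = 5.25 and P = 30.5.
Profit = (30.5 − 20)·5.25 = 55.125.
Change in economic profit: 55.125 − 0 = 55.125.

Economic profit rises by 55.125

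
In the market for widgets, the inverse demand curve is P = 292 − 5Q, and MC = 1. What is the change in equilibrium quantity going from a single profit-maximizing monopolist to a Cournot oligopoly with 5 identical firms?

A monopolist chooses Q where MR = MC. MR = 292 − 10Q; setting this equal to 1 gives Q = 29.1 and P = 146.5.
Cournot with 5 identical firms: the symmetric best-response condition is 292 − 30q = 1. Each firm produces q = 9.7, total output Q = 48.5, price P = 49.5.
Change in equilibrium quantity: 48.5 − 29.1 = 19.4.

Equilibrium quantity rises by 19.4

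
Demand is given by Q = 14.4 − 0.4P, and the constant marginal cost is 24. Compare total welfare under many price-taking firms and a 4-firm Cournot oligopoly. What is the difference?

Total welfare falls by 1.152

Inverting demand: P = 36 − 2.5Q.
Perfect competition: P = MC = 24, so 36 − 2.5Q = 24 and Q = 4.8.
CS = ½·(36 − 24)·4.8 = 28.8; PS = (24 − 24)·4.8 = 0; TS = 28.8.
With 4 symmetric Cournot firms, each firm's FOC gives 36 − 12.5q = 24, so q = 0.96, Q = 4·0.96 = 3.84, and P = 26.4.
CS = ½·(36 − 26.4)·3.84 = 18.432; PS = (26.4 − 24)·3.84 = 9.216; TS = 27.648.
Change in total welfare: 27.648 − 28.8 = −1.152.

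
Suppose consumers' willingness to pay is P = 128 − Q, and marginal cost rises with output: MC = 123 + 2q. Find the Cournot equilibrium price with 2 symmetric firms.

With 2 symmetric Cournot firms, each firm's FOC gives 128 − 3q = 123 + 2q, so q = 1, Q = 2·1 = 2, and P = 126.

P = 126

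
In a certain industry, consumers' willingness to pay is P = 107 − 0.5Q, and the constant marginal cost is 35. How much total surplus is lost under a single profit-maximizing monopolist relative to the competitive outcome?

Competitive firms price at marginal cost: P = 35, giving Q = 144.
A monopolist chooses Q where MR = MC. MR = 107 − Q; setting this equal to 35 gives Q = 72 and P = 71.
DWL is the triangle between Q = 72 and Q = 144: ½·(144 − 72)·(71 − 35) = 1296.

DWL = 1296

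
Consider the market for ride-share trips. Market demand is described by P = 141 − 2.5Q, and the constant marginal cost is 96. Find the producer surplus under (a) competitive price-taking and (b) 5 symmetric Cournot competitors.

Perfect competition: P = MC = 96, so 141 − 2.5Q = 96 and Q = 18.
PS = (96 − 96)·18 = 0.
In a 5-firm Cournot equilibrium, symmetry and the first-order condition give q = (141 − 96)/(15) = 3. So Q = 15 and P = 103.5.
PS = (103.5 − 96)·15 = 112.5.

Competition: PS = 0; Cournot: PS = 112.5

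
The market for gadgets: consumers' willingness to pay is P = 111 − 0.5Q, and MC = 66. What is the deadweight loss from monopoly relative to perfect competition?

Perfect competition: P = MC = 66, so 111 − 0.5Q = 66 and Q = 90.
A monopolist chooses Q where MR = MC. MR = 111 − Q; setting this equal to 66 gives Q = 45 and P = 88.5.
DWL is the triangle between Q = 45 and Q = 90: ½·(90 − 45)·(88.5 − 66) = 506.25.

DWL = 506.25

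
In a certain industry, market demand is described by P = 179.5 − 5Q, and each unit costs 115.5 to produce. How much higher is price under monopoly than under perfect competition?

Price rises by 32

Under competition P = MC = 115.5, so Q = (179.5 − 115.5)/5 = 12.8.
The monopolist equates marginal revenue to marginal cost: 179.5 − 10Q = 115.5, so Q = 6.4. From demand, P = 147.5.
Change in price: 147.5 − 115.5 = 32.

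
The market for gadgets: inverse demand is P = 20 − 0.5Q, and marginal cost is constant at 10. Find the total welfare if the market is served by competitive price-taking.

TS = 100

Perfect competition: P = MC = 10, so 20 − 0.5Q = 10 and Q = 20.
CS = ½·(20 − 10)·20 = 100; PS = (10 − 10)·20 = 0; TS = 100.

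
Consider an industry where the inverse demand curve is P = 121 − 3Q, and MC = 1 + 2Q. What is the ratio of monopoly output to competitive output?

The monopolist equates marginal revenue to marginal cost: 121 − 6Q = 1 + 2Q, so Q = 15. From demand, P = 76.
Competitive equilibrium sets price equal to marginal cost: 121 − 3Q = 1 + 2Q, so Q = 24 and P = 49.
Ratio Q_m/Q_c = 15/24 = 0.625.

Q_m/Q_c = 0.625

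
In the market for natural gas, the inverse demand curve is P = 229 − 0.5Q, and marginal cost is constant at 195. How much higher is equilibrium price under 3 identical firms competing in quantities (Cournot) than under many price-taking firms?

Equilibrium price rises by 8.5

Perfect competition: P = MC = 195, so 229 − 0.5Q = 195 and Q = 68.
In a 3-firm Cournot equilibrium, symmetry and the first-order condition give q = (229 − 195)/(2) = 17. So Q = 51 and P = 203.5.
Change in equilibrium price: 203.5 − 195 = 8.5.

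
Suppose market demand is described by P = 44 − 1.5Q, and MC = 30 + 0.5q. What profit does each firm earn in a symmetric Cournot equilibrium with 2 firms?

Cournot with 2 identical firms: the symmetric best-response condition is 44 − 4.5q = 30 + 0.5q. Each firm produces q = 2.8, total output Q = 5.6, price P = 35.6.
Each firm's profit = 35.6·2.8 − (30·2.8 + ½·0.5·2.8²) = 13.72.

π_i = 13.72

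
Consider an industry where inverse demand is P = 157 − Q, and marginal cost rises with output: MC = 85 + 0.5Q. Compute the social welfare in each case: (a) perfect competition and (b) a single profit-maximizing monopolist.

Competition: TS = 1728; Monopoly: TS = 1451.52

Under competition P = MC: 157 − Q = 85 + 0.5Q ⇒ Q = 48, P = 109.
CS = ½·(157 − 109)·48 = 1152; PS = (109·48 − 85·48 − ½·0.5·48²) = 576; TS = 1728.
The monopolist equates marginal revenue to marginal cost: 157 − 2Q = 85 + 0.5Q, so Q = 28.8. From demand, P = 128.2.
CS = ½·(157 − 128.2)·28.8 = 414.72; PS = (128.2·28.8 − 85·28.8 − ½·0.5·28.8²) = 1036.8; TS = 1451.52.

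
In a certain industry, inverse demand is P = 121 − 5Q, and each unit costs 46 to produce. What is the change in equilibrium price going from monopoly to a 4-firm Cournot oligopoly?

P falls by 22.5

The monopolist equates marginal revenue to marginal cost: 121 − 10Q = 46, so Q = 7.5. From demand, P = 83.5.
With 4 symmetric Cournot firms, each firm's FOC gives 121 − 25q = 46, so q = 3, Q = 4·3 = 12, and P = 61.
Change in equilibrium price: 61 − 83.5 = −22.5.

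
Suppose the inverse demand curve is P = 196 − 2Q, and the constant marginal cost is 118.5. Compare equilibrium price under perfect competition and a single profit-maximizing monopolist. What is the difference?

P rises by 38.75

Competitive firms price at marginal cost: P = 118.5, giving Q = 38.75.
A monopolist chooses Q where MR = MC. MR = 196 − 4Q; setting this equal to 118.5 gives Q = 19.375 and P = 157.25.
Change in equilibrium price: 157.25 − 118.5 = 38.75.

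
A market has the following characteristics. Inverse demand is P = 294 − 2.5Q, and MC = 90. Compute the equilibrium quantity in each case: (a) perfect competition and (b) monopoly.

Under competition P = MC = 90, so Q = (294 − 90)/2.5 = 81.6.
Monopoly sets MR = MC: 294 − 5Q = 90 ⇒ Q = 40.8, P = 294 − 2.5·40.8 = 192.

Competition: Q = 81.6; Monopoly: Q = 40.8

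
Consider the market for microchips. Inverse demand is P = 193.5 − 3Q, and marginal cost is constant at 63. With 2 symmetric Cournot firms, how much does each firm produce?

q_i = 14.5

Cournot with 2 identical firms: the symmetric best-response condition is 193.5 − 9q = 63. Each firm produces q = 14.5, total output Q = 29, price P = 106.5.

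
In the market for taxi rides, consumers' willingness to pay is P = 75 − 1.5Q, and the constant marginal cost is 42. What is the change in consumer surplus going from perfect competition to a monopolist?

Consumer surplus falls by 272.25

Under competition P = MC = 42, so Q = (75 − 42)/1.5 = 22.
CS = ½·(75 − 42)·22 = 363.
The monopolist equates marginal revenue to marginal cost: 75 − 3Q = 42, so Q = 11. From demand, P = 58.5.
CS = ½·(75 − 58.5)·11 = 90.75.
Change in consumer surplus: 90.75 − 363 = −272.25.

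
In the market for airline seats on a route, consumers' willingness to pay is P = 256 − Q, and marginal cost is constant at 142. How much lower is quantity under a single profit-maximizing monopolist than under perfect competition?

Perfect competition: P = MC = 142, so 256 − Q = 142 and Q = 114.
Monopoly sets MR = MC: 256 − 2Q = 142 ⇒ Q = 57, P = 256 − 57 = 199.
Change in quantity: 57 − 114 = −57.

Quantity falls by 57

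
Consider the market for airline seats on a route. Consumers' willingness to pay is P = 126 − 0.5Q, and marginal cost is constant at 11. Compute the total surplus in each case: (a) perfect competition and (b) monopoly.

Competition: TS = 13225; Monopoly: TS = 9918.75

Under competition P = MC = 11, so Q = (126 − 11)/0.5 = 230.
CS = ½·(126 − 11)·230 = 13225; PS = (11 − 11)·230 = 0; TS = 13225.
A monopolist chooses Q where MR = MC. MR = 126 − Q; setting this equal to 11 gives Q = 115 and P = 68.5.
CS = ½·(126 − 68.5)·115 = 3306.25; PS = (68.5 − 11)·115 = 6612.5; TS = 9918.75.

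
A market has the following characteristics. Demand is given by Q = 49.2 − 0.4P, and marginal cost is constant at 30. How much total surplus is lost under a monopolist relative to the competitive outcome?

Inverting demand: P = 123 − 2.5Q.
Perfect competition: P = MC = 30, so 123 − 2.5Q = 30 and Q = 37.2.
A monopolist chooses Q where MR = MC. MR = 123 − 5Q; setting this equal to 30 gives Q = 18.6 and P = 76.5.
DWL is the triangle between Q = 18.6 and Q = 37.2: ½·(37.2 − 18.6)·(76.5 − 30) = 432.45.

DWL = 432.45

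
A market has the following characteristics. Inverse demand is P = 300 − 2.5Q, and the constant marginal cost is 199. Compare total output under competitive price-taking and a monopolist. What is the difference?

Competitive firms price at marginal cost: P = 199, giving Q = 40.4.
A monopolist chooses Q where MR = MC. MR = 300 − 5Q; setting this equal to 199 gives Q = 20.2 and P = 249.5.
Change in total output: 20.2 − 40.4 = −20.2.

Q falls by 20.2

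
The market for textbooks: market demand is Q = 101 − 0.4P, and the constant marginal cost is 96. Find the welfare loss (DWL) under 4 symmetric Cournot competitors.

Inverting demand: P = 252.5 − 2.5Q.
Competitive firms price at marginal cost: P = 96, giving Q = 62.6.
In a 4-firm Cournot equilibrium, symmetry and the first-order condition give q = (252.5 − 96)/(12.5) = 12.52. So Q = 50.08 and P = 127.3.
DWL is the triangle between Q = 50.08 and Q = 62.6: ½·(62.6 − 50.08)·(127.3 − 96) = 195.938.

DWL = 195.938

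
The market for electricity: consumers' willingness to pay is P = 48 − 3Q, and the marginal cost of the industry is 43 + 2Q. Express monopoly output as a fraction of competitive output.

Monopoly sets MR = MC: 48 − 6Q = 43 + 2Q ⇒ Q = 0.625, P = 48 − 3·0.625 = 46.125.
Competitive equilibrium sets price equal to marginal cost: 48 − 3Q = 43 + 2Q, so Q = 1 and P = 45.
Ratio Q_m/Q_c = 0.625/1 = 0.625.

Q_m/Q_c = 0.625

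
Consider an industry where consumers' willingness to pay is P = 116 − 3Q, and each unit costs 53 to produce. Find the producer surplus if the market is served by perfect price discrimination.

PS = 661.5

With perfect price discrimination, output is the efficient level Q = 21 (where demand meets MC), but every buyer pays their willingness to pay: CS = 0 and PS = total surplus.
PS = ½·(116 − 53)·21 = 661.5.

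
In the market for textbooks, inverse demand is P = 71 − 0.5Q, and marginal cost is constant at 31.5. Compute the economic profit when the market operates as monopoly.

A monopolist chooses Q where MR = MC. MR = 71 − Q; setting this equal to 31.5 gives Q = 39.5 and P = 51.25.
Profit = (51.25 − 31.5)·39.5 = 780.125.

Profit = 780.125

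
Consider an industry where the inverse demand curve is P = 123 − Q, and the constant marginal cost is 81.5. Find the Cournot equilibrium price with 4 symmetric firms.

With 4 symmetric Cournot firms, each firm's FOC gives 123 − 5q = 81.5, so q = 8.3, Q = 4·8.3 = 33.2, and P = 89.8.

P = 89.8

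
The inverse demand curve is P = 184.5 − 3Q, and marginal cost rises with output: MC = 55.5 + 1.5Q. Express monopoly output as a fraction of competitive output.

Q_m/Q_c = 0.6

Monopoly sets MR = MC: 184.5 − 6Q = 55.5 + 1.5Q ⇒ Q = 17.2, P = 184.5 − 3·17.2 = 132.9.
Competitive equilibrium sets price equal to marginal cost: 184.5 − 3Q = 55.5 + 1.5Q, so Q = 86/3 and P = 98.5.
Ratio Q_m/Q_c = 17.2/(86/3) = 0.6.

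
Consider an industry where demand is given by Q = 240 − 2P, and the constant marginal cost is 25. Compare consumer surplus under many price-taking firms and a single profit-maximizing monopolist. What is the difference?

Consumer surplus falls by 6768.75

Inverting demand: P = 120 − 0.5Q.
Perfect competition: P = MC = 25, so 120 − 0.5Q = 25 and Q = 190.
CS = ½·(120 − 25)·190 = 9025.
Monopoly sets MR = MC: 120 − Q = 25 ⇒ Q = 95, P = 120 − 0.5·95 = 72.5.
CS = ½·(120 − 72.5)·95 = 2256.25.
Change in consumer surplus: 2256.25 − 9025 = −6768.75.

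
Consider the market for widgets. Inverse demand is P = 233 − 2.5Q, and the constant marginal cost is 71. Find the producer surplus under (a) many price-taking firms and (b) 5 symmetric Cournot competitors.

Competition: PS = 0; Cournot: PS = 1458

Competitive firms price at marginal cost: P = 71, giving Q = 64.8.
PS = (71 − 71)·64.8 = 0.
Cournot with 5 identical firms: the symmetric best-response condition is 233 − 15q = 71. Each firm produces q = 10.8, total output Q = 54, price P = 98.
PS = (98 − 71)·54 = 1458.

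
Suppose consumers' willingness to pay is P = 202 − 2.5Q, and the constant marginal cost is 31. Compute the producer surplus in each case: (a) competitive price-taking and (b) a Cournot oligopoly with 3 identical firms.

Perfect competition: P = MC = 31, so 202 − 2.5Q = 31 and Q = 68.4.
PS = (31 − 31)·68.4 = 0.
With 3 symmetric Cournot firms, each firm's FOC gives 202 − 10q = 31, so q = 17.1, Q = 3·17.1 = 51.3, and P = 73.75.
PS = (73.75 − 31)·51.3 = 2193.075.

Competition: PS = 0; Cournot: PS = 2193.075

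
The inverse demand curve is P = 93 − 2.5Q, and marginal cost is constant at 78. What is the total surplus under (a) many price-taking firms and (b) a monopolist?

Competition: TS = 45; Monopoly: TS = 33.75

Competitive firms price at marginal cost: P = 78, giving Q = 6.
CS = ½·(93 − 78)·6 = 45; PS = (78 − 78)·6 = 0; TS = 45.
A monopolist chooses Q where MR = MC. MR = 93 − 5Q; setting this equal to 78 gives Q = 3 and P = 85.5.
CS = ½·(93 − 85.5)·3 = 11.25; PS = (85.5 − 78)·3 = 22.5; TS = 33.75.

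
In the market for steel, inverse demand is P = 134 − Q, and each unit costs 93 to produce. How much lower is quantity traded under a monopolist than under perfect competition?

Q falls by 20.5

Competitive firms price at marginal cost: P = 93, giving Q = 41.
Monopoly sets MR = MC: 134 − 2Q = 93 ⇒ Q = 20.5, P = 134 − 20.5 = 113.5.
Change in quantity traded: 20.5 − 41 = −20.5.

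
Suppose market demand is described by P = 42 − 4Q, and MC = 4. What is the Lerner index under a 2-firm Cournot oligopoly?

Lerner index = 0.76

Cournot with 2 identical firms: the symmetric best-response condition is 42 − 12q = 4. Each firm produces q = 19/6, total output Q = 19/3, price P = 50/3.
Lerner index = (P − MC)/P = (50/3 − 4)/(50/3) = 0.76.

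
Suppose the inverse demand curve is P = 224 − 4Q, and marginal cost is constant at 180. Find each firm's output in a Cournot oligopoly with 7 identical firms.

q_i = 1.375

With 7 symmetric Cournot firms, each firm's FOC gives 224 − 32q = 180, so q = 1.375, Q = 7·1.375 = 9.625, and P = 185.5.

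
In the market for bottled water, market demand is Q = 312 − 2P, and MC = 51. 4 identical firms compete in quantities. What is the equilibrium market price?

Inverting demand: P = 156 − 0.5Q.
With 4 symmetric Cournot firms, each firm's FOC gives 156 − 2.5q = 51, so q = 42, Q = 4·42 = 168, and P = 72.

P = 72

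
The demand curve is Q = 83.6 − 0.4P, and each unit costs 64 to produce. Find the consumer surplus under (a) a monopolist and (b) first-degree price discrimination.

Monopoly: CS = 1051.25; Perfect PD: CS = 0

Inverting demand: P = 209 − 2.5Q.
A monopolist chooses Q where MR = MC. MR = 209 − 5Q; setting this equal to 64 gives Q = 29 and P = 136.5.
CS = ½·(209 − 136.5)·29 = 1051.25.
A perfectly discriminating monopolist sells every unit with P(Q) ≥ MC(Q), so output equals the competitive quantity Q = 58. Each buyer pays their reservation price, so CS = 0 and the firm captures all surplus.
CS = 0.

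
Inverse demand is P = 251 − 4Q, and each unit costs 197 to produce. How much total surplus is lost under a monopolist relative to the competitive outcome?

DWL = 91.125

Under competition P = MC = 197, so Q = (251 − 197)/4 = 13.5.
The monopolist equates marginal revenue to marginal cost: 251 − 8Q = 197, so Q = 6.75. From demand, P = 224.
DWL is the triangle between Q = 6.75 and Q = 13.5: ½·(13.5 − 6.75)·(224 − 197) = 91.125.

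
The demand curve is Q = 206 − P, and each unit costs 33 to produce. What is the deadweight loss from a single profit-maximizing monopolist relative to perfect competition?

Inverting demand: P = 206 − Q.
Competitive firms price at marginal cost: P = 33, giving Q = 173.
Monopoly sets MR = MC: 206 − 2Q = 33 ⇒ Q = 86.5, P = 206 − 86.5 = 119.5.
DWL is the triangle between Q = 86.5 and Q = 173: ½·(173 − 86.5)·(119.5 − 33) = 3741.125.

DWL = 3741.125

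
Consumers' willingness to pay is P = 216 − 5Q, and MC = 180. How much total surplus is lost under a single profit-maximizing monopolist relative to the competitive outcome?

DWL = 32.4

Under competition P = MC = 180, so Q = (216 − 180)/5 = 7.2.
The monopolist equates marginal revenue to marginal cost: 216 − 10Q = 180, so Q = 3.6. From demand, P = 198.
DWL is the triangle between Q = 3.6 and Q = 7.2: ½·(7.2 − 3.6)·(198 − 180) = 32.4.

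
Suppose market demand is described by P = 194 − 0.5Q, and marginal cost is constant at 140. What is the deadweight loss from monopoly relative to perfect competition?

Under competition P = MC = 140, so Q = (194 − 140)/0.5 = 108.
Monopoly sets MR = MC: 194 − Q = 140 ⇒ Q = 54, P = 194 − 0.5·54 = 167.
DWL is the triangle between Q = 54 and Q = 108: ½·(108 − 54)·(167 − 140) = 729.

DWL = 729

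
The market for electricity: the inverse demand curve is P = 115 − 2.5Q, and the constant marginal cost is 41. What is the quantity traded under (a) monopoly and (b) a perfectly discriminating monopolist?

The monopolist equates marginal revenue to marginal cost: 115 − 5Q = 41, so Q = 14.8. From demand, P = 78.
Under first-degree price discrimination the firm charges each unit its demand price and produces up to where P = MC, i.e. Q = 29.6. Consumer surplus is zero; producer surplus equals total surplus.

Monopoly: Q = 14.8; Perfect PD: Q = 29.6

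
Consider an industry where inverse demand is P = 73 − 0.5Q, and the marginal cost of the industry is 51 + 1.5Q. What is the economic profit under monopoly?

Profit = 96.8

The monopolist equates marginal revenue to marginal cost: 73 − Q = 51 + 1.5Q, so Q = 8.8. From demand, P = 68.6.
Profit = 68.6·8.8 − (51·8.8 + ½·1.5·8.8²) = 96.8.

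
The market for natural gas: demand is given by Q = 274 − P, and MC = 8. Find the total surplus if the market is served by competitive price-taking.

Inverting demand: P = 274 − Q.
Perfect competition: P = MC = 8, so 274 − Q = 8 and Q = 266.
CS = ½·(274 − 8)·266 = 35378; PS = (8 − 8)·266 = 0; TS = 35378.

TS = 35378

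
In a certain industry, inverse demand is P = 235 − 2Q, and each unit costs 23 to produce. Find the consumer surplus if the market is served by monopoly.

The monopolist equates marginal revenue to marginal cost: 235 − 4Q = 23, so Q = 53. From demand, P = 129.
CS = ½·(235 − 129)·53 = 2809.

CS = 2809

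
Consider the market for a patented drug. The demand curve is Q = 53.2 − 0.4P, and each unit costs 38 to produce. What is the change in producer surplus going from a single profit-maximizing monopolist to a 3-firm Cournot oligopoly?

Producer surplus falls by 225.625

Inverting demand: P = 133 − 2.5Q.
Monopoly sets MR = MC: 133 − 5Q = 38 ⇒ Q = 19, P = 133 − 2.5·19 = 85.5.
PS = (85.5 − 38)·19 = 902.5.
In a 3-firm Cournot equilibrium, symmetry and the first-order condition give q = (133 − 38)/(10) = 9.5. So Q = 28.5 and P = 61.75.
PS = (61.75 − 38)·28.5 = 676.875.
Change in producer surplus: 676.875 − 902.5 = −225.625.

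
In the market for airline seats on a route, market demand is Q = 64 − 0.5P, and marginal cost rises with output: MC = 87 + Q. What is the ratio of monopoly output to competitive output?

Q_m/Q_c = 0.6

Inverting demand: P = 128 − 2Q.
A monopolist chooses Q where MR = MC. MR = 128 − 4Q; setting this equal to 87 + Q gives Q = 8.2 and P = 111.6.
Competitive equilibrium sets price equal to marginal cost: 128 − 2Q = 87 + Q, so Q = 41/3 and P = 302/3.
Ratio Q_m/Q_c = 8.2/(41/3) = 0.6.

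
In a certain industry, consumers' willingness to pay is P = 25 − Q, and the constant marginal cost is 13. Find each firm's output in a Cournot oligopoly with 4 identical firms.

With 4 symmetric Cournot firms, each firm's FOC gives 25 − 5q = 13, so q = 2.4, Q = 4·2.4 = 9.6, and P = 15.4.

q_i = 2.4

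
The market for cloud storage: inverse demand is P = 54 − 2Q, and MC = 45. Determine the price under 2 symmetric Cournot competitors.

With 2 symmetric Cournot firms, each firm's FOC gives 54 − 6q = 45, so q = 1.5, Q = 2·1.5 = 3, and P = 48.

P = 48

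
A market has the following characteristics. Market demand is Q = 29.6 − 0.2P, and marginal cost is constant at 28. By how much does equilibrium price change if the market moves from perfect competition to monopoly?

Equilibrium price rises by 60

Inverting demand: P = 148 − 5Q.
Perfect competition: P = MC = 28, so 148 − 5Q = 28 and Q = 24.
The monopolist equates marginal revenue to marginal cost: 148 − 10Q = 28, so Q = 12. From demand, P = 88.
Change in equilibrium price: 88 − 28 = 60.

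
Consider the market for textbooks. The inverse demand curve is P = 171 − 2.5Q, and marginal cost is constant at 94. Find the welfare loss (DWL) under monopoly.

Perfect competition: P = MC = 94, so 171 − 2.5Q = 94 and Q = 30.8.
Monopoly sets MR = MC: 171 − 5Q = 94 ⇒ Q = 15.4, P = 171 − 2.5·15.4 = 132.5.
DWL is the triangle between Q = 15.4 and Q = 30.8: ½·(30.8 − 15.4)·(132.5 − 94) = 296.45.

DWL = 296.45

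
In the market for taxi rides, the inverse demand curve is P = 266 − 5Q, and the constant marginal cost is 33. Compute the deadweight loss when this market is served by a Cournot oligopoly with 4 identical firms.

DWL = 217.156

Perfect competition: P = MC = 33, so 266 − 5Q = 33 and Q = 46.6.
With 4 symmetric Cournot firms, each firm's FOC gives 266 − 25q = 33, so q = 9.32, Q = 4·9.32 = 37.28, and P = 79.6.
DWL is the triangle between Q = 37.28 and Q = 46.6: ½·(46.6 − 37.28)·(79.6 − 33) = 217.156.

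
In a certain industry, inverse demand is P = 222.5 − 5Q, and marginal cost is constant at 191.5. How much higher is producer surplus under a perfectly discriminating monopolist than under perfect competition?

Producer surplus rises by 96.1

Perfect competition: P = MC = 191.5, so 222.5 − 5Q = 191.5 and Q = 6.2.
PS = (191.5 − 191.5)·6.2 = 0.
A perfectly discriminating monopolist sells every unit with P(Q) ≥ MC(Q), so output equals the competitive quantity Q = 6.2. Each buyer pays their reservation price, so CS = 0 and the firm captures all surplus.
PS = ½·(222.5 − 191.5)·6.2 = 96.1.
Change in producer surplus: 96.1 − 0 = 96.1.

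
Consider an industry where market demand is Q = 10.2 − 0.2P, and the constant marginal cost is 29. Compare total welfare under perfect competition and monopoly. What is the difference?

Total welfare falls by 12.1

Inverting demand: P = 51 − 5Q.
Under competition P = MC = 29, so Q = (51 − 29)/5 = 4.4.
CS = ½·(51 − 29)·4.4 = 48.4; PS = (29 − 29)·4.4 = 0; TS = 48.4.
Monopoly sets MR = MC: 51 − 10Q = 29 ⇒ Q = 2.2, P = 51 − 5·2.2 = 40.
CS = ½·(51 − 40)·2.2 = 12.1; PS = (40 − 29)·2.2 = 24.2; TS = 36.3.
Change in total welfare: 36.3 − 48.4 = −12.1.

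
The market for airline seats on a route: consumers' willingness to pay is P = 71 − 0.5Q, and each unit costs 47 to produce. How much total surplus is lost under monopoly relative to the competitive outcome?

Under competition P = MC = 47, so Q = (71 − 47)/0.5 = 48.
A monopolist chooses Q where MR = MC. MR = 71 − Q; setting this equal to 47 gives Q = 24 and P = 59.
DWL is the triangle between Q = 24 and Q = 48: ½·(48 − 24)·(59 − 47) = 144.

DWL = 144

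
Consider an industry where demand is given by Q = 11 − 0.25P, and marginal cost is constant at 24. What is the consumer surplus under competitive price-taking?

Inverting demand: P = 44 − 4Q.
Competitive firms price at marginal cost: P = 24, giving Q = 5.
CS = ½·(44 − 24)·5 = 50.

CS = 50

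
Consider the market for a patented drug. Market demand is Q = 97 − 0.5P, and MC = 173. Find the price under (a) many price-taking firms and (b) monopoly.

Competition: P = 173; Monopoly: P = 183.5

Inverting demand: P = 194 − 2Q.
Under competition P = MC = 173, so Q = (194 − 173)/2 = 10.5.
The monopolist equates marginal revenue to marginal cost: 194 − 4Q = 173, so Q = 5.25. From demand, P = 183.5.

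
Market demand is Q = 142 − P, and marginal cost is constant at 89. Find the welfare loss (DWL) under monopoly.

Inverting demand: P = 142 − Q.
Under competition P = MC = 89, so Q = (142 − 89)/1 = 53.
Monopoly sets MR = MC: 142 − 2Q = 89 ⇒ Q = 26.5, P = 142 − 26.5 = 115.5.
DWL is the triangle between Q = 26.5 and Q = 53: ½·(53 − 26.5)·(115.5 − 89) = 351.125.

DWL = 351.125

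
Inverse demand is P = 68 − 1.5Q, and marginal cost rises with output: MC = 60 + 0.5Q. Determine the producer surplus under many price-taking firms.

PS = 4

Competitive equilibrium sets price equal to marginal cost: 68 − 1.5Q = 60 + 0.5Q, so Q = 4 and P = 62.
PS = P·Q − VC(Q) = 62·4 − (60·4 + ½·0.5·4²) = 4.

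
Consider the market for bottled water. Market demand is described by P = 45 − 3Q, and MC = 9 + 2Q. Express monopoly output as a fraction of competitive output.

Q_m/Q_c = 0.625

A monopolist chooses Q where MR = MC. MR = 45 − 6Q; setting this equal to 9 + 2Q gives Q = 4.5 and P = 31.5.
Under competition P = MC: 45 − 3Q = 9 + 2Q ⇒ Q = 7.2, P = 23.4.
Ratio Q_m/Q_c = 4.5/7.2 = 0.625.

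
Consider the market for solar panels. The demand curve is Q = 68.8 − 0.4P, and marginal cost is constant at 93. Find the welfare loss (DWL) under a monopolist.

DWL = 312.05

Inverting demand: P = 172 − 2.5Q.
Perfect competition: P = MC = 93, so 172 − 2.5Q = 93 and Q = 31.6.
A monopolist chooses Q where MR = MC. MR = 172 − 5Q; setting this equal to 93 gives Q = 15.8 and P = 132.5.
DWL is the triangle between Q = 15.8 and Q = 31.6: ½·(31.6 − 15.8)·(132.5 − 93) = 312.05.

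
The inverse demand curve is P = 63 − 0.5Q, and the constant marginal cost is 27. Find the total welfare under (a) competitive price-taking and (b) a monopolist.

Competition: TS = 1296; Monopoly: TS = 972

Under competition P = MC = 27, so Q = (63 − 27)/0.5 = 72.
CS = ½·(63 − 27)·72 = 1296; PS = (27 − 27)·72 = 0; TS = 1296.
Monopoly sets MR = MC: 63 − Q = 27 ⇒ Q = 36, P = 63 − 0.5·36 = 45.
CS = ½·(63 − 45)·36 = 324; PS = (45 − 27)·36 = 648; TS = 972.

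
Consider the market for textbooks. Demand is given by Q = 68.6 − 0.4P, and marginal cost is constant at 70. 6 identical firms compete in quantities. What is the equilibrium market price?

P = 84.5

Inverting demand: P = 171.5 − 2.5Q.
Cournot with 6 identical firms: the symmetric best-response condition is 171.5 − 17.5q = 70. Each firm produces q = 5.8, total output Q = 34.8, price P = 84.5.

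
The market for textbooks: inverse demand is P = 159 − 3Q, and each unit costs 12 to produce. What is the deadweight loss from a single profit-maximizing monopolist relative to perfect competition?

Perfect competition: P = MC = 12, so 159 − 3Q = 12 and Q = 49.
Monopoly sets MR = MC: 159 − 6Q = 12 ⇒ Q = 24.5, P = 159 − 3·24.5 = 85.5.
DWL is the triangle between Q = 24.5 and Q = 49: ½·(49 − 24.5)·(85.5 − 12) = 900.375.

DWL = 900.375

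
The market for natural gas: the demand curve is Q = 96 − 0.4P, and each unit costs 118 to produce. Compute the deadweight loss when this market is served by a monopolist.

Inverting demand: P = 240 − 2.5Q.
Competitive firms price at marginal cost: P = 118, giving Q = 48.8.
The monopolist equates marginal revenue to marginal cost: 240 − 5Q = 118, so Q = 24.4. From demand, P = 179.
DWL is the triangle between Q = 24.4 and Q = 48.8: ½·(48.8 − 24.4)·(179 − 118) = 744.2.

DWL = 744.2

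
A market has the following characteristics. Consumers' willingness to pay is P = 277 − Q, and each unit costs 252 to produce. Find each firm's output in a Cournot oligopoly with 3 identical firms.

Cournot with 3 identical firms: the symmetric best-response condition is 277 − 4q = 252. Each firm produces q = 6.25, total output Q = 18.75, price P = 258.25.

q_i = 6.25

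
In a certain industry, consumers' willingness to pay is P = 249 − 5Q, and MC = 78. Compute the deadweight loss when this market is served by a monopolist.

DWL = 731.025

Perfect competition: P = MC = 78, so 249 − 5Q = 78 and Q = 34.2.
The monopolist equates marginal revenue to marginal cost: 249 − 10Q = 78, so Q = 17.1. From demand, P = 163.5.
DWL is the triangle between Q = 17.1 and Q = 34.2: ½·(34.2 − 17.1)·(163.5 − 78) = 731.025.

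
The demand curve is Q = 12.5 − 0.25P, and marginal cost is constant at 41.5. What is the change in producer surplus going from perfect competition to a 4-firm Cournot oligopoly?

Inverting demand: P = 50 − 4Q.
Under competition P = MC = 41.5, so Q = (50 − 41.5)/4 = 2.125.
PS = (41.5 − 41.5)·2.125 = 0.
Cournot with 4 identical firms: the symmetric best-response condition is 50 − 20q = 41.5. Each firm produces q = 0.425, total output Q = 1.7, price P = 43.2.
PS = (43.2 − 41.5)·1.7 = 2.89.
Change in producer surplus: 2.89 − 0 = 2.89.

PS rises by 2.89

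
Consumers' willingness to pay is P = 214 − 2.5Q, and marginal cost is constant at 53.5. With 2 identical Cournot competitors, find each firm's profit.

In a 2-firm Cournot equilibrium, symmetry and the first-order condition give q = (214 − 53.5)/(7.5) = 21.4. So Q = 42.8 and P = 107.
Each firm's profit = (107 − 53.5)·21.4 = 1144.9.

π_i = 1144.9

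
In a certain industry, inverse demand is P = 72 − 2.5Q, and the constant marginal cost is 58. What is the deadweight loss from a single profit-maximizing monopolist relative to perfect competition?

Competitive firms price at marginal cost: P = 58, giving Q = 5.6.
Monopoly sets MR = MC: 72 − 5Q = 58 ⇒ Q = 2.8, P = 72 − 2.5·2.8 = 65.
DWL is the triangle between Q = 2.8 and Q = 5.6: ½·(5.6 − 2.8)·(65 − 58) = 9.8.

DWL = 9.8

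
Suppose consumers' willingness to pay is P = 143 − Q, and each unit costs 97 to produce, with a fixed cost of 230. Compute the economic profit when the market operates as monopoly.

Profit = 299

A monopolist chooses Q where MR = MC. MR = 143 − 2Q; setting this equal to 97 gives Q = 23 and P = 120.
Profit = (120 − 97)·23 − 230 = 299.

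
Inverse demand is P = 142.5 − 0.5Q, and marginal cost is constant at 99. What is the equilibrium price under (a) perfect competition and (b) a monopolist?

Under competition P = MC = 99, so Q = (142.5 − 99)/0.5 = 87.
A monopolist chooses Q where MR = MC. MR = 142.5 − Q; setting this equal to 99 gives Q = 43.5 and P = 120.75.

Competition: P = 99; Monopoly: P = 120.75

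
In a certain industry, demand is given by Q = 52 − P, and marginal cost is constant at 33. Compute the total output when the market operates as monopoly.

Q = 9.5

Inverting demand: P = 52 − Q.
A monopolist chooses Q where MR = MC. MR = 52 − 2Q; setting this equal to 33 gives Q = 9.5 and P = 42.5.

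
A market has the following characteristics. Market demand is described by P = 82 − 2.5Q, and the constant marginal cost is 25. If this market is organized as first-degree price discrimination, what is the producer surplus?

With perfect price discrimination, output is the efficient level Q = 22.8 (where demand meets MC), but every buyer pays their willingness to pay: CS = 0 and PS = total surplus.
PS = ½·(82 − 25)·22.8 = 649.8.

PS = 649.8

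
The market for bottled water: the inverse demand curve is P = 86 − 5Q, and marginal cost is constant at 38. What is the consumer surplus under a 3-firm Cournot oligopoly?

CS = 129.6

Cournot with 3 identical firms: the symmetric best-response condition is 86 − 20q = 38. Each firm produces q = 2.4, total output Q = 7.2, price P = 50.
CS = ½·(86 − 50)·7.2 = 129.6.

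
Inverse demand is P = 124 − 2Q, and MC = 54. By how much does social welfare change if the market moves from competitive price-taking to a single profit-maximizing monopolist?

Perfect competition: P = MC = 54, so 124 − 2Q = 54 and Q = 35.
CS = ½·(124 − 54)·35 = 1225; PS = (54 − 54)·35 = 0; TS = 1225.
The monopolist equates marginal revenue to marginal cost: 124 − 4Q = 54, so Q = 17.5. From demand, P = 89.
CS = ½·(124 − 89)·17.5 = 306.25; PS = (89 − 54)·17.5 = 612.5; TS = 918.75.
Change in social welfare: 918.75 − 1225 = −306.25.

TS falls by 306.25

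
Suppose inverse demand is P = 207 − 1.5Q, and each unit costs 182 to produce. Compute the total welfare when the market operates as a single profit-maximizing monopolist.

TS = 156.25

The monopolist equates marginal revenue to marginal cost: 207 − 3Q = 182, so Q = 25/3. From demand, P = 194.5.
CS = ½·(207 − 194.5)·25/3 = 625/12; PS = (194.5 − 182)·25/3 = 625/6; TS = 156.25.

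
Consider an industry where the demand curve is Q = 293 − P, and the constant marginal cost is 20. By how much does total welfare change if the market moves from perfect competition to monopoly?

Inverting demand: P = 293 − Q.
Competitive firms price at marginal cost: P = 20, giving Q = 273.
CS = ½·(293 − 20)·273 = 37264.5; PS = (20 − 20)·273 = 0; TS = 37264.5.
Monopoly sets MR = MC: 293 − 2Q = 20 ⇒ Q = 136.5, P = 293 − 136.5 = 156.5.
CS = ½·(293 − 156.5)·136.5 = 9316.125; PS = (156.5 − 20)·136.5 = 18632.25; TS = 27948.375.
Change in total welfare: 27948.375 − 37264.5 = −9316.125.

TS falls by 9316.125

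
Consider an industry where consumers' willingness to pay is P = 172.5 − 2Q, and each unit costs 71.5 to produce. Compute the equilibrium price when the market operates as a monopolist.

P = 122

A monopolist chooses Q where MR = MC. MR = 172.5 − 4Q; setting this equal to 71.5 gives Q = 25.25 and P = 122.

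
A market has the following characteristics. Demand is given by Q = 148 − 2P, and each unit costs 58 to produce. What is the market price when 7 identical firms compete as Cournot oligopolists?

Inverting demand: P = 74 − 0.5Q.
With 7 symmetric Cournot firms, each firm's FOC gives 74 − 4q = 58, so q = 4, Q = 7·4 = 28, and P = 60.

P = 60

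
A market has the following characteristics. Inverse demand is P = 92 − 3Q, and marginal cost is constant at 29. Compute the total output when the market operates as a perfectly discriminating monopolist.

Q = 21

A perfectly discriminating monopolist sells every unit with P(Q) ≥ MC(Q), so output equals the competitive quantity Q = 21. Each buyer pays their reservation price, so CS = 0 and the firm captures all surplus.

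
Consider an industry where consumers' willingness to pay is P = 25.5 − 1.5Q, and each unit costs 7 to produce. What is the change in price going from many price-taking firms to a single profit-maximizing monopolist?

P rises by 9.25

Perfect competition: P = MC = 7, so 25.5 − 1.5Q = 7 and Q = 37/3.
Monopoly sets MR = MC: 25.5 − 3Q = 7 ⇒ Q = 37/6, P = 25.5 − 1.5·37/6 = 16.25.
Change in price: 16.25 − 7 = 9.25.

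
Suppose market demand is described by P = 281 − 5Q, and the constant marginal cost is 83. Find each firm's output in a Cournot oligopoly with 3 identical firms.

In a 3-firm Cournot equilibrium, symmetry and the first-order condition give q = (281 − 83)/(20) = 9.9. So Q = 29.7 and P = 132.5.

q_i = 9.9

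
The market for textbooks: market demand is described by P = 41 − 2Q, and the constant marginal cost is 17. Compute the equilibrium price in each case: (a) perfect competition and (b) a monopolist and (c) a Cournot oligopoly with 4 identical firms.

Under competition P = MC = 17, so Q = (41 − 17)/2 = 12.
Monopoly sets MR = MC: 41 − 4Q = 17 ⇒ Q = 6, P = 41 − 2·6 = 29.
Cournot with 4 identical firms: the symmetric best-response condition is 41 − 10q = 17. Each firm produces q = 2.4, total output Q = 9.6, price P = 21.8.

Competition: P = 17; Monopoly: P = 29; Cournot: P = 21.8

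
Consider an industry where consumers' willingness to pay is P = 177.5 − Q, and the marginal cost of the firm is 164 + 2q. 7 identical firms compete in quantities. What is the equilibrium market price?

P = 168.05

Cournot with 7 identical firms: the symmetric best-response condition is 177.5 − 8q = 164 + 2q. Each firm produces q = 1.35, total output Q = 9.45, price P = 168.05.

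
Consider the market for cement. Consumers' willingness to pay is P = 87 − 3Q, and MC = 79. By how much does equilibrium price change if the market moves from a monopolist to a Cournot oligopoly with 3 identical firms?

A monopolist chooses Q where MR = MC. MR = 87 − 6Q; setting this equal to 79 gives Q = 4/3 and P = 83.
In a 3-firm Cournot equilibrium, symmetry and the first-order condition give q = (87 − 79)/(12) = 2/3. So Q = 2 and P = 81.
Change in equilibrium price: 81 − 83 = −2.

P falls by 2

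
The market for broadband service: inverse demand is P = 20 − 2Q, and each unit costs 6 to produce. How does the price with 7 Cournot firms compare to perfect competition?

Cournot: P = 7.75; Competition: P = 6

Cournot with 7 identical firms: the symmetric best-response condition is 20 − 16q = 6. Each firm produces q = 0.875, total output Q = 6.125, price P = 7.75.
Competitive firms price at marginal cost: P = 6, giving Q = 7.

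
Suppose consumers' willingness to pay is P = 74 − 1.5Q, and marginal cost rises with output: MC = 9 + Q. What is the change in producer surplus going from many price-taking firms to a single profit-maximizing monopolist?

Competitive equilibrium sets price equal to marginal cost: 74 − 1.5Q = 9 + Q, so Q = 26 and P = 35.
PS = P·Q − VC(Q) = 35·26 − (9·26 + ½·1·26²) = 338.
A monopolist chooses Q where MR = MC. MR = 74 − 3Q; setting this equal to 9 + Q gives Q = 16.25 and P = 49.625.
PS = P·Q − VC(Q) = 49.625·16.25 − (9·16.25 + ½·1·16.25²) = 528.125.
Change in producer surplus: 528.125 − 338 = 190.125.

PS rises by 190.125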